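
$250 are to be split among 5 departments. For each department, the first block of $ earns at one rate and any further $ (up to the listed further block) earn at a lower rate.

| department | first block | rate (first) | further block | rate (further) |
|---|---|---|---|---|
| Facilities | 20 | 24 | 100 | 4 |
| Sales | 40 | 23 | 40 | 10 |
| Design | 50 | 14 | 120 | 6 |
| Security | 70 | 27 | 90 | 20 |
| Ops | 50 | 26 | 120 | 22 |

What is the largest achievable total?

Rank every tier by rate: Security/tier1 27 > Ops/tier1 26 > Facilities/tier1 24 > Sales/tier1 23 > Ops/tier2 22 > Security/tier2 20 > Design/tier1 14 > Sales/tier2 10 > Design/tier2 6 > Facilities/tier2 4.
Fill Security tier1 block (70 at 27) — 180 left.
Ops tier1 at 26: fill all 50 — 130 left.
Facilities/tier1 (24): +20 — 110 left.
Sales/tier1 (23): +40 — 70 left.
Ops/tier2: +70 of 120 at 22; pool empty.
Total = 27×70 + 26×50 + 24×20 + 23×40 + 22×70 = 6130.

6130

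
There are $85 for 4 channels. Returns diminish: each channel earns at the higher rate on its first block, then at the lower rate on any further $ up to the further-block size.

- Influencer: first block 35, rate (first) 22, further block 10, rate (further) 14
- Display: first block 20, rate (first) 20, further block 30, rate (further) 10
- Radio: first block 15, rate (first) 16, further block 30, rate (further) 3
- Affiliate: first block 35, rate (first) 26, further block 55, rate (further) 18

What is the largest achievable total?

Rank every tier by rate: Affiliate/first 26 > Influencer/first 22 > Display/first 20 > Affiliate/second 18 > Radio/first 16 > Influencer/second 14 > Display/second 10 > Radio/second 3.
Fill Affiliate first block (35 at 26) → 50 left.
Fill Influencer first block (35 at 22) → 15 left.
Display/first: +15 of 20 at 20; pool empty.
Total = 26×35 + 22×35 + 20×15 = 1980.

1980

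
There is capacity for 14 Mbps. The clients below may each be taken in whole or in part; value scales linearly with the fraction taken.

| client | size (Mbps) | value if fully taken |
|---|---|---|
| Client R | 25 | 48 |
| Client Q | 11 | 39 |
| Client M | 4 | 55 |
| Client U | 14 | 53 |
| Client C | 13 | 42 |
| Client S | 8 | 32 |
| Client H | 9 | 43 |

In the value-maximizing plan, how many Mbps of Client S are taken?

1

Sort by value density: Client M 55/4≈13.8, Client H 43/9≈4.78, Client S 32/8≈4, Client U 53/14≈3.79, Client Q 39/11≈3.55, Client C 42/13≈3.23, Client R 48/25≈1.92.
All 4 Mbps of Client M fit (value 55) ; 10 remain.
Take all of Client H (9 Mbps, value 43) ; 1 Mbps left.
1 Mbps left: a 1/8 share of Client S gives 32×1/8 = 4.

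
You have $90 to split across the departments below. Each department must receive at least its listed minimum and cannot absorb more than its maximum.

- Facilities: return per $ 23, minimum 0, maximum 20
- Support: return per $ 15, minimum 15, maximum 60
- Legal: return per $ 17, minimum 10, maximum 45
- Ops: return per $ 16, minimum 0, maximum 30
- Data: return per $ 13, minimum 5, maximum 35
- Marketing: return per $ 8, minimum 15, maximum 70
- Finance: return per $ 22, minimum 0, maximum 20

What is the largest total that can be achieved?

Meeting every minimum uses 0+15+10+0+5+15+0 = 45 $, leaving 45.
Highest return per $ first: Facilities 23 > Finance 22 > Legal 17 > Ops 16 > Support 15 > Data 13 > Marketing 8.
Facilities: +20 to 20 (cap) → 25 left.
Finance takes 20 more to reach its cap of 20 → 5 left.
Legal has room for 35 more but only 5 remain, so it gets 15.
Total = 23×20 + 15×15 + 17×15 + 13×5 + 8×15 + 22×20 = 1565.

1565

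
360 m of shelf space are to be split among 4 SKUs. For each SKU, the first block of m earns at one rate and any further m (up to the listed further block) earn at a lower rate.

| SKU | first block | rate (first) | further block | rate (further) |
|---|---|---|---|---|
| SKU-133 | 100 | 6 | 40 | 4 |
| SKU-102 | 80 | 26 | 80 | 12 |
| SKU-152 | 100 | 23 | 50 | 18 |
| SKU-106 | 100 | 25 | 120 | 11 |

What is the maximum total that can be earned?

8140

Treat each block as its own option and order by rate: SKU-102/tier1 26 > SKU-106/tier1 25 > SKU-152/tier1 23 > SKU-152/tier2 18 > SKU-102/tier2 12 > SKU-106/tier2 11 > SKU-133/tier1 6 > SKU-133/tier2 4.
SKU-102 tier1 at 26: fill all 80 → 280 left.
Fill SKU-106 tier1 block (100 at 25) → 180 left.
SKU-152 tier1 at 23: fill all 100 → 80 left.
SKU-152 tier2 at 18: fill all 50 → 30 left.
SKU-102 tier2 at 12: only 30 left, fill 30.
Total = 26×80 + 25×100 + 23×100 + 18×50 + 12×30 = 8140.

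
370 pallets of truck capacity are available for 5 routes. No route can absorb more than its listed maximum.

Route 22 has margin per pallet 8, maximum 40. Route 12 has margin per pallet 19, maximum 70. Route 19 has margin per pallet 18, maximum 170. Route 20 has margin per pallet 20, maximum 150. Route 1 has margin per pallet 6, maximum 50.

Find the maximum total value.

Order the routes by margin per pallet: Route 20 20 > Route 12 19 > Route 19 18 > Route 22 8 > Route 1 6.
Give Route 20 150 to hit its cap of 150 — 220 left.
Route 12: +70 to 70 (cap) — 150 left.
Route 19 has room for 170 but only 150 remain, so it gets 150.
Total = 19×70 + 18×150 + 20×150 = 7030.

7030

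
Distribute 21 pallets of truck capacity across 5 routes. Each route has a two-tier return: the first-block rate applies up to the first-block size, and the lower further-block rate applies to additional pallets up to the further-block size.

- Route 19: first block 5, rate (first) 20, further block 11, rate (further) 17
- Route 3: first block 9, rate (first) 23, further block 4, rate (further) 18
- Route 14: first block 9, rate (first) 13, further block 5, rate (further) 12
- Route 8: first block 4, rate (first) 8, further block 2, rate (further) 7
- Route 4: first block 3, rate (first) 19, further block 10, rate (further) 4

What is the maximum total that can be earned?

Rank every tier by rate: Route 3/tier1 23 > Route 19/tier1 20 > Route 4/tier1 19 > Route 3/tier2 18 > Route 19/tier2 17 > Route 14/tier1 13 > Route 14/tier2 12 > Route 8/tier1 8 > Route 8/tier2 7 > Route 4/tier2 4.
Fill Route 3 tier1 block (9 at 23) — 12 left.
Route 19/tier1 (20): +5 — 7 left.
Route 4 tier1 at 19: fill all 3 — 4 left.
Route 3/tier2 (18): +4 — 0 left.
Total = 23×9 + 20×5 + 19×3 + 18×4 = 436.

436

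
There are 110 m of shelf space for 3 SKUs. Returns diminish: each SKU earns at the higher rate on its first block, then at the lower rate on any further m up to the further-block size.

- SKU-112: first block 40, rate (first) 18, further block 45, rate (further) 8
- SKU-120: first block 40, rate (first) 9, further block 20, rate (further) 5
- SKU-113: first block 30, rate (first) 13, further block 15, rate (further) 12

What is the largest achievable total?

Treat each block as its own option and order by rate: SKU-112/T1 18 > SKU-113/T1 13 > SKU-113/T2 12 > SKU-120/T1 9 > SKU-112/T2 8 > SKU-120/T2 5.
Fill SKU-112 T1 block (40 at 18) — 70 left.
Fill SKU-113 T1 block (30 at 13) — 40 left.
Fill SKU-113 T2 block (15 at 12) — 25 left.
SKU-120/T1: +25 of 40 at 9; pool empty.
Total = 18×40 + 13×30 + 12×15 + 9×25 = 1515.

1515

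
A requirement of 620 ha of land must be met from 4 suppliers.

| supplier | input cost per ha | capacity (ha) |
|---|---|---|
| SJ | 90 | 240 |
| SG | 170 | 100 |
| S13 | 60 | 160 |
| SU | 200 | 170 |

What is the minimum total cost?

72200

Fill from the cheapest supplier first.
S13 at 60: take all 160 ha ; 460 still needed.
Take 240 from SJ at 90 ; need 220 more.
Take 100 from SG at 170 ; need 120 more.
Take 120 from SU at 200 to finish.
Cost = 160×60 + 240×90 + 100×170 + 120×200 = 72200.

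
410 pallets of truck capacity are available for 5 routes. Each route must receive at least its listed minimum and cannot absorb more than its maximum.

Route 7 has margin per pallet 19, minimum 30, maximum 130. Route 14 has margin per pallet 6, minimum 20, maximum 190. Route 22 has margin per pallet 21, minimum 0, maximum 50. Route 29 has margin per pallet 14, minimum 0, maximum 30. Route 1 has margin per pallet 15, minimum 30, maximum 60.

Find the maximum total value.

Meeting every minimum uses 30+20+0+0+30 = 80 pallets, leaving 330.
Rank by margin per pallet: Route 22 21 > Route 7 19 > Route 1 15 > Route 29 14 > Route 14 6.
Route 22: +50 to 50 (cap) — 280 left.
Route 7: +100 to 130 (cap) — 180 left.
Route 1 takes 30 more to reach its cap of 60 — 150 left.
Route 29: +30 to 30 (cap) — 120 left.
Route 14 has room for 170 more but only 120 remain, so it gets 140.
Total = 19×130 + 6×140 + 21×50 + 14×30 + 15×60 = 5680.

5680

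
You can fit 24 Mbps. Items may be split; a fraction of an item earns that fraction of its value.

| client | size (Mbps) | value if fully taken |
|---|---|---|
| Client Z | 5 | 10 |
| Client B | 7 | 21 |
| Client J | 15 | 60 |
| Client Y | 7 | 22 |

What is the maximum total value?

Best value per unit of size first: Client J 60/15≈4, Client Y 22/7≈3.14, Client B 21/7≈3, Client Z 10/5≈2.
Take all of Client J (15 Mbps, value 60) — 9 Mbps left.
Take all of Client Y (7 Mbps, value 22) — 2 Mbps left.
2 Mbps left: a 2/7 share of Client B gives 21×2/7 = 6.
Total value = 88.

88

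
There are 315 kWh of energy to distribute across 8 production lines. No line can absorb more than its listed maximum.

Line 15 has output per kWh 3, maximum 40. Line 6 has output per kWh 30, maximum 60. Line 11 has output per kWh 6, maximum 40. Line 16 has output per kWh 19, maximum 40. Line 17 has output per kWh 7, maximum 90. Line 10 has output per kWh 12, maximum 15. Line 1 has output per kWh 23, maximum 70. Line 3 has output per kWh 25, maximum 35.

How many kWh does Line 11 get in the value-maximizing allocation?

Order the production lines by output per kWh: Line 6 30 > Line 3 25 > Line 1 23 > Line 16 19 > Line 10 12 > Line 17 7 > Line 11 6 > Line 15 3.
Line 6: +60 to 60 (cap) ; 255 left.
Line 3 takes 35 to reach its cap of 35 ; 220 left.
Give Line 1 70 to hit its cap of 70 ; 150 left.
Line 16: +40 to 40 (cap) ; 110 left.
Line 10 takes 15 to reach its cap of 15 ; 95 left.
Line 17: +90 to 90 (cap) ; 5 left.
Line 11: +5 (room for 40) → 5. Pool exhausted.

5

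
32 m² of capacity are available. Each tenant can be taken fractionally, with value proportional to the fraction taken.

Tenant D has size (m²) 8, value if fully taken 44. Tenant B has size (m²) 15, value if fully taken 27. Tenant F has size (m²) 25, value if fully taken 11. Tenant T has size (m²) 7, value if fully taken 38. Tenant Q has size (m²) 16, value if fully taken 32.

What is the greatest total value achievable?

Rank by value-to-size ratio: Tenant D 44/8≈5.5, Tenant T 38/7≈5.43, Tenant Q 32/16≈2, Tenant B 27/15≈1.8, Tenant F 11/25≈0.44.
Take all of Tenant D (8 m², value 44) ; 24 m² left.
All 7 m² of Tenant T fit (value 38) ; 17 remain.
All 16 m² of Tenant Q fit (value 32) ; 1 remain.
Only 1 m² remain; take 1/15 of Tenant B for value 27×1/15 = 1.8.
Total value = 115.8.

115.8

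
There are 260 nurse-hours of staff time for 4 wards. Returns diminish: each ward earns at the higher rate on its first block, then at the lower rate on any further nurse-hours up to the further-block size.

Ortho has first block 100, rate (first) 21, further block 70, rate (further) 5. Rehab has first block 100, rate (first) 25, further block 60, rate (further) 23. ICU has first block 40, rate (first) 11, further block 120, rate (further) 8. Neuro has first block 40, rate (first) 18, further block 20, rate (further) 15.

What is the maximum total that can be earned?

5980

Treat each block as its own option and order by rate: Rehab/T1 25 > Rehab/T2 23 > Ortho/T1 21 > Neuro/T1 18 > Neuro/T2 15 > ICU/T1 11 > ICU/T2 8 > Ortho/T2 5.
Rehab T1 at 25: fill all 100 — 160 left.
Fill Rehab T2 block (60 at 23) — 100 left.
Ortho/T1 (21): +100 — 0 left.
Total = 25×100 + 23×60 + 21×100 = 5980.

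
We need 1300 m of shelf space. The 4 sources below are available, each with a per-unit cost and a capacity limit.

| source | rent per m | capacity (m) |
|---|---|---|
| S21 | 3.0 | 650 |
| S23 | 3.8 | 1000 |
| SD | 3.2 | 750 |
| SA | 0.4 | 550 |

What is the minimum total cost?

Fill from the cheapest source first.
SA (0.4): use full 550 → 750 m to go.
S21 (3.0): use full 650 → 100 m to go.
Take 100 from SD at 3.2 to finish.
S23: unused.
Cost = 550×0.4 + 650×3.0 + 100×3.2 = 2490.

2490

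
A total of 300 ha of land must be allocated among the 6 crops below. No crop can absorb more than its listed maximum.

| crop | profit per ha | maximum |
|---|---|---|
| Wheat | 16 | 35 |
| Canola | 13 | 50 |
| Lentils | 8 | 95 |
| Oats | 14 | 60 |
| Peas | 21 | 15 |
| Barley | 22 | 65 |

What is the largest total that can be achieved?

4395

Order the crops by profit per ha: Barley 22 > Peas 21 > Wheat 16 > Oats 14 > Canola 13 > Lentils 8.
Barley takes 65 to reach its cap of 65 — 235 left.
Peas: +15 to 15 (cap) — 220 left.
Wheat: +35 to 35 (cap) — 185 left.
Oats: +60 to 60 (cap) — 125 left.
Canola: +50 to 50 (cap) — 75 left.
Lentils has room for 95 but only 75 remain, so it gets 75.
Total = 16×35 + 13×50 + 8×75 + 14×60 + 21×15 + 22×65 = 4395.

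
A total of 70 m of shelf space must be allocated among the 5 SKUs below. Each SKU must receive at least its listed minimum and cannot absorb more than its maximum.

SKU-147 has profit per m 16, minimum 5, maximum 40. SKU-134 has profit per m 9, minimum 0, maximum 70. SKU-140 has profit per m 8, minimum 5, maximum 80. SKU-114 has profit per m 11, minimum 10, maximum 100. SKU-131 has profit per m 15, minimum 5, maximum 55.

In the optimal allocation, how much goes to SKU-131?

Meeting every minimum uses 5+0+5+10+5 = 25 m, leaving 45.
Rank by profit per m: SKU-147 16 > SKU-131 15 > SKU-114 11 > SKU-134 9 > SKU-140 8.
SKU-147 takes 35 more to reach its cap of 40 ; 10 left.
SKU-131: +10 (room for 50) → 15. Pool exhausted.

15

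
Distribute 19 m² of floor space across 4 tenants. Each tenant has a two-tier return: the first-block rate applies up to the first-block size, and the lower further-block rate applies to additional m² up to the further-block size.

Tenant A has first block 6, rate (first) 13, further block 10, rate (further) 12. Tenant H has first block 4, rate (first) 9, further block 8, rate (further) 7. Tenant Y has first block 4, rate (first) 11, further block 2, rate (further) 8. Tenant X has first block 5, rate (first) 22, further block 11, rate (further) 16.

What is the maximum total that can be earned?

325

Rank every tier by rate: Tenant X/tier1 22 > Tenant X/tier2 16 > Tenant A/tier1 13 > Tenant A/tier2 12 > Tenant Y/tier1 11 > Tenant H/tier1 9 > Tenant Y/tier2 8 > Tenant H/tier2 7.
Tenant X tier1 at 22: fill all 5 → 14 left.
Tenant X/tier2 (16): +11 → 3 left.
Tenant A tier1 at 13: only 3 left, fill 3.
Total = 22×5 + 16×11 + 13×3 = 325.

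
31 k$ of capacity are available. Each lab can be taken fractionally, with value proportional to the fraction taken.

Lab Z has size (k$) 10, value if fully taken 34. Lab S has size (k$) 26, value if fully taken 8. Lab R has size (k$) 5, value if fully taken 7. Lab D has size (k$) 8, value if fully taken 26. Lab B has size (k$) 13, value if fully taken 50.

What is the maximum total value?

Sort by value density: Lab B 50/13≈3.85, Lab Z 34/10≈3.4, Lab D 26/8≈3.25, Lab R 7/5≈1.4, Lab S 8/26≈0.308.
Take all of Lab B (13 k$, value 50) ; 18 k$ left.
Take all of Lab Z (10 k$, value 34) ; 8 k$ left.
Take all of Lab D (8 k$, value 26) ; 0 k$ left.
Total value = 110.

110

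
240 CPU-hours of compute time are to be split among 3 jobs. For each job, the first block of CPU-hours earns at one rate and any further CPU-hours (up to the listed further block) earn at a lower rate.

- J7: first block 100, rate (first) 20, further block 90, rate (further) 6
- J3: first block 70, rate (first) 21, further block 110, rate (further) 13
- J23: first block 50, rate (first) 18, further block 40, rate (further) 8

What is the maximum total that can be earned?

4630

Rank every tier by rate: J3/tier1 21 > J7/tier1 20 > J23/tier1 18 > J3/tier2 13 > J23/tier2 8 > J7/tier2 6.
J3/tier1 (21): +70 ; 170 left.
J7 tier1 at 20: fill all 100 ; 70 left.
J23 tier1 at 18: fill all 50 ; 20 left.
J3/tier2: +20 of 110 at 13; pool empty.
Total = 21×70 + 20×100 + 18×50 + 13×20 = 4630.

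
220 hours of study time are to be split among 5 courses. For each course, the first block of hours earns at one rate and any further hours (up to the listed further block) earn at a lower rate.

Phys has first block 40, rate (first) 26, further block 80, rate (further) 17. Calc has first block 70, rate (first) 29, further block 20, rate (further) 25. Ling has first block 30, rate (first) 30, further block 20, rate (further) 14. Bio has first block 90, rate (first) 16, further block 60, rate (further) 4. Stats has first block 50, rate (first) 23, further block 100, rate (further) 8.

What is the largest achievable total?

5790

Treat each block as its own option and order by rate: Ling/T1 30 > Calc/T1 29 > Phys/T1 26 > Calc/T2 25 > Stats/T1 23 > Phys/T2 17 > Bio/T1 16 > Ling/T2 14 > Stats/T2 8 > Bio/T2 4.
Fill Ling T1 block (30 at 30) — 190 left.
Fill Calc T1 block (70 at 29) — 120 left.
Fill Phys T1 block (40 at 26) — 80 left.
Fill Calc T2 block (20 at 25) — 60 left.
Stats/T1 (23): +50 — 10 left.
Phys T2 at 17: only 10 left, fill 10.
Total = 30×30 + 29×70 + 26×40 + 25×20 + 23×50 + 17×10 = 5790.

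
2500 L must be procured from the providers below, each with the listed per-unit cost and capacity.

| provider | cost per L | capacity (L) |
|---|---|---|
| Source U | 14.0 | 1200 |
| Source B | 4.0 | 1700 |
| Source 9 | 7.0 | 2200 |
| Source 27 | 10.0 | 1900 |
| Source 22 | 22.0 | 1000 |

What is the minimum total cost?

Fill from the cheapest provider first.
Take 1700 from Source B at 4.0 — need 800 more.
Source 9 (7.0): take the remaining 800 — done.
Source 27, Source U, Source 22: unused.
Cost = 1700×4.0 + 800×7.0 = 12400.

12400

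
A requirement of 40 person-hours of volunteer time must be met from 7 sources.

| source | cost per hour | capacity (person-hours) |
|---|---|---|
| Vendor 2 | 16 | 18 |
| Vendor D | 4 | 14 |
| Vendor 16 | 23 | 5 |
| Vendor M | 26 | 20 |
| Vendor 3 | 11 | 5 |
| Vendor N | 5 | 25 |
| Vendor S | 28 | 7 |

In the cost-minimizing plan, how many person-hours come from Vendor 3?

1

Use sources in increasing cost order.
Vendor D (4): use full 14 ; 26 person-hours to go.
Vendor N at 5: take all 25 person-hours ; 1 still needed.
Vendor 3 (11): take the remaining 1 ; done.
Vendor 2, Vendor 16, Vendor M, Vendor S: unused.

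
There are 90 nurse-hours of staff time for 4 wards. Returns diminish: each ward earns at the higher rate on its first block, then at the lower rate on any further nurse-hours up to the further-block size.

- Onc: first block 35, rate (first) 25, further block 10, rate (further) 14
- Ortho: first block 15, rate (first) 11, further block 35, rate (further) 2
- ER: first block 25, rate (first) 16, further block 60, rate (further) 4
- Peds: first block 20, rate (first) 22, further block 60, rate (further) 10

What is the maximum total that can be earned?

Rank every tier by rate: Onc/T1 25 > Peds/T1 22 > ER/T1 16 > Onc/T2 14 > Ortho/T1 11 > Peds/T2 10 > ER/T2 4 > Ortho/T2 2.
Fill Onc T1 block (35 at 25) → 55 left.
Peds/T1 (22): +20 → 35 left.
ER/T1 (16): +25 → 10 left.
Onc T2 at 14: fill all 10 → 0 left.
Total = 25×35 + 22×20 + 16×25 + 14×10 = 1855.

1855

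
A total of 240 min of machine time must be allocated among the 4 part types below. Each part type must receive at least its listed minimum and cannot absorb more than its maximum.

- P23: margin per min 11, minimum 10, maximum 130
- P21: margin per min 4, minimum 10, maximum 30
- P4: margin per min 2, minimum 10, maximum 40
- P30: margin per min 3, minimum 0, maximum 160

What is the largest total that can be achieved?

1780

Meeting every minimum uses 10+10+10+0 = 30 min, leaving 210.
Order the part types by margin per min: P23 11 > P21 4 > P30 3 > P4 2.
P23 takes 120 more to reach its cap of 130 ; 90 left.
Give P21 20 more to hit its cap of 30 ; 70 left.
P30 has room for 160 more but only 70 remain, so it gets 70.
Total = 11×130 + 4×30 + 2×10 + 3×70 = 1780.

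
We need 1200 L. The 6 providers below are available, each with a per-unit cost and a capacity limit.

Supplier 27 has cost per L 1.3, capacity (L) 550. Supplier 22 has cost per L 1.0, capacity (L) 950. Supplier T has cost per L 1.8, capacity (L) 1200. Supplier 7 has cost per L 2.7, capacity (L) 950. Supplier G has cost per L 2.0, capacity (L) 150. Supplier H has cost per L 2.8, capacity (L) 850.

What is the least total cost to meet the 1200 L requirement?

Use providers in increasing cost order.
Supplier 22 at 1.0: take all 950 L → 250 still needed.
Take 250 from Supplier 27 at 1.3 to finish.
Supplier T, Supplier G, Supplier 7, Supplier H: unused.
Cost = 950×1.0 + 250×1.3 = 1275.

1275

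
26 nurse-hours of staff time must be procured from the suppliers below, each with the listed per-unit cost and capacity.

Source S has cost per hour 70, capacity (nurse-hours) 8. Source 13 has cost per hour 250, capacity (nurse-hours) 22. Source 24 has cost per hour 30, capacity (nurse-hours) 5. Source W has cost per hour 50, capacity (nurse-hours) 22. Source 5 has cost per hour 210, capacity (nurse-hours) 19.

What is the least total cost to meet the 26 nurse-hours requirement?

1200

Use suppliers in increasing cost order.
Source 24 (30): use full 5 → 21 nurse-hours to go.
Source W at 50: take 21 of its 22 → requirement met.
Source S, Source 5, Source 13: unused.
Cost = 5×30 + 21×50 = 1200.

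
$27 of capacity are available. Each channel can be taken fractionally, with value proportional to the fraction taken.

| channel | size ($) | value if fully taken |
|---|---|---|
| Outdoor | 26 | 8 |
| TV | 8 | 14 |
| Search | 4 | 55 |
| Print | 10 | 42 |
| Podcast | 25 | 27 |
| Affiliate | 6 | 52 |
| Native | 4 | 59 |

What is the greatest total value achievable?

213.25

Best value per unit of size first: Native 59/4≈14.8, Search 55/4≈13.8, Affiliate 52/6≈8.67, Print 42/10≈4.2, TV 14/8≈1.75, Podcast 27/25≈1.08, Outdoor 8/26≈0.308.
All 4 $ of Native fit (value 59) → 23 remain.
Search: take in full, 4 $ for value 55 → 19 left.
Affiliate: take in full, 6 $ for value 52 → 13 left.
Take all of Print (10 $, value 42) → 3 $ left.
Only 3 $ remain; take 3/8 of TV for value 14×3/8 = 5.25.
Total value = 213.25.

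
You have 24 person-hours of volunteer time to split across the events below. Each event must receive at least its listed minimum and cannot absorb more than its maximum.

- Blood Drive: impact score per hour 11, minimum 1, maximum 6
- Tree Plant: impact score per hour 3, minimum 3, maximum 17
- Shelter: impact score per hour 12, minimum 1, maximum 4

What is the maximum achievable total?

156

Meeting every minimum uses 1+3+1 = 5 person-hours, leaving 19.
Rank by impact score per hour: Shelter 12 > Blood Drive 11 > Tree Plant 3.
Shelter: +3 to 4 (cap) — 16 left.
Give Blood Drive 5 more to hit its cap of 6 — 11 left.
Tree Plant: +11 (room for 14) → 14. Pool exhausted.
Total = 11×6 + 3×14 + 12×4 = 156.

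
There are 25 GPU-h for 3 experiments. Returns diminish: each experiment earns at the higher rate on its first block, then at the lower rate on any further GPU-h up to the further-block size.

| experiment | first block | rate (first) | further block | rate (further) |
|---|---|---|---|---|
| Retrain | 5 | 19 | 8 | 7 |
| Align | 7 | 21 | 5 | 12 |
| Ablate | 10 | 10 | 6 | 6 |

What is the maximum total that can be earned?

382

Rank every tier by rate: Align/first 21 > Retrain/first 19 > Align/second 12 > Ablate/first 10 > Retrain/second 7 > Ablate/second 6.
Fill Align first block (7 at 21) — 18 left.
Retrain first at 19: fill all 5 — 13 left.
Fill Align second block (5 at 12) — 8 left.
8 remain; put them into Ablate first at 10.
Total = 21×7 + 19×5 + 12×5 + 10×8 = 382.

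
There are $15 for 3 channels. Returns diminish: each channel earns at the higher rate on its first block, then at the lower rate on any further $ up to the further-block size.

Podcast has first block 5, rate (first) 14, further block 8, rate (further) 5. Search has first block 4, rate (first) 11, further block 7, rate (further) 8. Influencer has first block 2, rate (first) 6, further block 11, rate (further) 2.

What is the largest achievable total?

162

Treat each block as its own option and order by rate: Podcast/T1 14 > Search/T1 11 > Search/T2 8 > Influencer/T1 6 > Podcast/T2 5 > Influencer/T2 2.
Podcast T1 at 14: fill all 5 ; 10 left.
Fill Search T1 block (4 at 11) ; 6 left.
6 remain; put them into Search T2 at 8.
Total = 14×5 + 11×4 + 8×6 = 162.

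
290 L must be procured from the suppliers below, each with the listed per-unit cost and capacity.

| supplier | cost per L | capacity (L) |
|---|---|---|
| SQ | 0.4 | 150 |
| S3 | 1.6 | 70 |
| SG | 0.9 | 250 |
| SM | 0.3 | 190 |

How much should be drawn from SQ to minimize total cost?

100

Use suppliers in increasing cost order.
Take 190 from SM at 0.3 → need 100 more.
SQ (0.4): take the remaining 100 → done.
SG, S3: unused.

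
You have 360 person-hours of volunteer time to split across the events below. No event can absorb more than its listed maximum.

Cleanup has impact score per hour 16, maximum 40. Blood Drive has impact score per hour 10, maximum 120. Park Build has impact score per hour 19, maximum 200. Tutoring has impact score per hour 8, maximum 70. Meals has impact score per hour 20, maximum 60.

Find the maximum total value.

Order the events by impact score per hour: Meals 20 > Park Build 19 > Cleanup 16 > Blood Drive 10 > Tutoring 8.
Meals: +60 to 60 (cap) ; 300 left.
Park Build takes 200 to reach its cap of 200 ; 100 left.
Cleanup takes 40 to reach its cap of 40 ; 60 left.
Blood Drive has room for 120 but only 60 remain, so it gets 60.
Total = 16×40 + 10×60 + 19×200 + 20×60 = 6240.

6240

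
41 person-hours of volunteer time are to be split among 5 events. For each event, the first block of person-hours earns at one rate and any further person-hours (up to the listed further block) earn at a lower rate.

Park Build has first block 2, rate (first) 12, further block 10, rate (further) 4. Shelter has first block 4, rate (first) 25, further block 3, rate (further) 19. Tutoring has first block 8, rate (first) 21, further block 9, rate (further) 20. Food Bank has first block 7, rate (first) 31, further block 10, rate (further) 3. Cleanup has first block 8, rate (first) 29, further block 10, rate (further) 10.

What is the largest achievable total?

978

Treat each block as its own option and order by rate: Food Bank/T1 31 > Cleanup/T1 29 > Shelter/T1 25 > Tutoring/T1 21 > Tutoring/T2 20 > Shelter/T2 19 > Park Build/T1 12 > Cleanup/T2 10 > Park Build/T2 4 > Food Bank/T2 3.
Food Bank/T1 (31): +7 → 34 left.
Cleanup T1 at 29: fill all 8 → 26 left.
Shelter T1 at 25: fill all 4 → 22 left.
Fill Tutoring T1 block (8 at 21) → 14 left.
Fill Tutoring T2 block (9 at 20) → 5 left.
Fill Shelter T2 block (3 at 19) → 2 left.
Fill Park Build T1 block (2 at 12) → 0 left.
Total = 31×7 + 29×8 + 25×4 + 21×8 + 20×9 + 19×3 + 12×2 = 978.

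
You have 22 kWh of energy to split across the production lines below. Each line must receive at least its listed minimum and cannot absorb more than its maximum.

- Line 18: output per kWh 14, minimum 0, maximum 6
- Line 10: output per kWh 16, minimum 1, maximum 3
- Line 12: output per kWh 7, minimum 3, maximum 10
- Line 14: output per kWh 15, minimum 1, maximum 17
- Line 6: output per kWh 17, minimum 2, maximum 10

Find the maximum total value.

Meeting every minimum uses 0+1+3+1+2 = 7 kWh, leaving 15.
Highest output per kWh first: Line 6 17 > Line 10 16 > Line 14 15 > Line 18 14 > Line 12 7.
Line 6 takes 8 more to reach its cap of 10 → 7 left.
Line 10: +2 to 3 (cap) → 5 left.
Line 14: +5 (room for 16) → 6. Pool exhausted.
Total = 16×3 + 7×3 + 15×6 + 17×10 = 329.

329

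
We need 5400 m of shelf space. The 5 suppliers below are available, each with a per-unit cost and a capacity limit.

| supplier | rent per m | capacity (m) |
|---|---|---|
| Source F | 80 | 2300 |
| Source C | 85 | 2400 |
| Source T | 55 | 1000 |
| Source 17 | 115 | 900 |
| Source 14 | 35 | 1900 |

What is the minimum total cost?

Fill from the cheapest supplier first.
Source 14 at 35: take all 1900 m — 3500 still needed.
Source T at 55: take all 1000 m — 2500 still needed.
Source F (80): use full 2300 — 200 m to go.
Source C (85): take the remaining 200 — done.
Source 17: unused.
Cost = 1900×35 + 1000×55 + 2300×80 + 200×85 = 322500.

322500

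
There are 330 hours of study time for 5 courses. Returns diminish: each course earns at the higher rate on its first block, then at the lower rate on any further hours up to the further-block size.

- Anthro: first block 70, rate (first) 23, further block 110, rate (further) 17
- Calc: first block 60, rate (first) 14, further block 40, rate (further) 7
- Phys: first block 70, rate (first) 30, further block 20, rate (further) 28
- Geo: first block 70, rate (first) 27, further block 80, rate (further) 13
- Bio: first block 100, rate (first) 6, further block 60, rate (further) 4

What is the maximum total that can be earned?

Rank every tier by rate: Phys/tier1 30 > Phys/tier2 28 > Geo/tier1 27 > Anthro/tier1 23 > Anthro/tier2 17 > Calc/tier1 14 > Geo/tier2 13 > Calc/tier2 7 > Bio/tier1 6 > Bio/tier2 4.
Fill Phys tier1 block (70 at 30) → 260 left.
Phys tier2 at 28: fill all 20 → 240 left.
Fill Geo tier1 block (70 at 27) → 170 left.
Fill Anthro tier1 block (70 at 23) → 100 left.
Anthro/tier2: +100 of 110 at 17; pool empty.
Total = 30×70 + 28×20 + 27×70 + 23×70 + 17×100 = 7860.

7860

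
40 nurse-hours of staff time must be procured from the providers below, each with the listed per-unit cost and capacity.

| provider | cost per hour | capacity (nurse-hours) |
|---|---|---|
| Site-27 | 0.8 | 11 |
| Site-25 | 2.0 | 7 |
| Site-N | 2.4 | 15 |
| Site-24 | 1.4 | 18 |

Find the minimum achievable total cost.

57.6

Fill from the cheapest provider first.
Site-27 at 0.8: take all 11 nurse-hours → 29 still needed.
Site-24 (1.4): use full 18 → 11 nurse-hours to go.
Site-25 (2.0): use full 7 → 4 nurse-hours to go.
Take 4 from Site-N at 2.4 to finish.
Cost = 11×0.8 + 18×1.4 + 7×2.0 + 4×2.4 = 57.6.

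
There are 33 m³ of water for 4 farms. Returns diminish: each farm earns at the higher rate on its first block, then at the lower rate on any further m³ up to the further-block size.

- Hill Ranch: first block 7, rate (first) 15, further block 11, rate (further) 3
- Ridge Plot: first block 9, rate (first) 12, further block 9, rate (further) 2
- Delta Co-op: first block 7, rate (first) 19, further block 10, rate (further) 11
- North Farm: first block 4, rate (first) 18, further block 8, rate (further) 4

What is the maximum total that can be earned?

484

Order all 8 blocks by rate: Delta Co-op/first 19 > North Farm/first 18 > Hill Ranch/first 15 > Ridge Plot/first 12 > Delta Co-op/second 11 > North Farm/second 4 > Hill Ranch/second 3 > Ridge Plot/second 2.
Fill Delta Co-op first block (7 at 19) ; 26 left.
North Farm first at 18: fill all 4 ; 22 left.
Hill Ranch first at 15: fill all 7 ; 15 left.
Ridge Plot first at 12: fill all 9 ; 6 left.
Delta Co-op/second: +6 of 10 at 11; pool empty.
Total = 19×7 + 18×4 + 15×7 + 12×9 + 11×6 = 484.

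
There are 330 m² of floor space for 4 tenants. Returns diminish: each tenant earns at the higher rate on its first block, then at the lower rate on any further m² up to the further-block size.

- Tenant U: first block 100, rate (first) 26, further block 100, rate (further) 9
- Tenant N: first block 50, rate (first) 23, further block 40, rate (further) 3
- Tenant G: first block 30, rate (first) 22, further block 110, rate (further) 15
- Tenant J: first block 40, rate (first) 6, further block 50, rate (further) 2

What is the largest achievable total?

6420

Order all 8 blocks by rate: Tenant U/T1 26 > Tenant N/T1 23 > Tenant G/T1 22 > Tenant G/T2 15 > Tenant U/T2 9 > Tenant J/T1 6 > Tenant N/T2 3 > Tenant J/T2 2.
Tenant U T1 at 26: fill all 100 ; 230 left.
Tenant N T1 at 23: fill all 50 ; 180 left.
Tenant G T1 at 22: fill all 30 ; 150 left.
Tenant G/T2 (15): +110 ; 40 left.
Tenant U T2 at 9: only 40 left, fill 40.
Total = 26×100 + 23×50 + 22×30 + 15×110 + 9×40 = 6420.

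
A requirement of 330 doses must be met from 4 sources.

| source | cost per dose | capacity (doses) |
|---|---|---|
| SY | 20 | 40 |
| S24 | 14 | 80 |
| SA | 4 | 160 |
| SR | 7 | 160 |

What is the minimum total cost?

Cheapest first:
Take 160 from SA at 4 → need 170 more.
SR (7): use full 160 → 10 doses to go.
S24 (14): take the remaining 10 → done.
SY: unused.
Cost = 160×4 + 160×7 + 10×14 = 1900.

1900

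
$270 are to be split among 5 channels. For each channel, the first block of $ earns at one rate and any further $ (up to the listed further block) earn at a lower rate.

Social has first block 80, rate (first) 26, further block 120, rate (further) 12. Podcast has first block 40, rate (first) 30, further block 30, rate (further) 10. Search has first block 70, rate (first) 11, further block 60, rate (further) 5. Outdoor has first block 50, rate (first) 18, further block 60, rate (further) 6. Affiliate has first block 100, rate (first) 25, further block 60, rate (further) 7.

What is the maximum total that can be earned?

6680

Order all 10 blocks by rate: Podcast/tier1 30 > Social/tier1 26 > Affiliate/tier1 25 > Outdoor/tier1 18 > Social/tier2 12 > Search/tier1 11 > Podcast/tier2 10 > Affiliate/tier2 7 > Outdoor/tier2 6 > Search/tier2 5.
Podcast/tier1 (30): +40 — 230 left.
Social tier1 at 26: fill all 80 — 150 left.
Affiliate/tier1 (25): +100 — 50 left.
Outdoor tier1 at 18: fill all 50 — 0 left.
Total = 30×40 + 26×80 + 25×100 + 18×50 = 6680.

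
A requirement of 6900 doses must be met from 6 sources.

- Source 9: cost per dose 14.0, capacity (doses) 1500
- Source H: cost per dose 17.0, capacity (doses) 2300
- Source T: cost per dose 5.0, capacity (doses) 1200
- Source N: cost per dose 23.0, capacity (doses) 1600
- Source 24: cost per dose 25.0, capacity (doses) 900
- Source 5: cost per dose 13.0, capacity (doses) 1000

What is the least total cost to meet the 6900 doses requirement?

Fill from the cheapest source first.
Take 1200 from Source T at 5.0 → need 5700 more.
Take 1000 from Source 5 at 13.0 → need 4700 more.
Source 9 (14.0): use full 1500 → 3200 doses to go.
Take 2300 from Source H at 17.0 → need 900 more.
Take 900 from Source N at 23.0 to finish.
Source 24: unused.
Cost = 1200×5.0 + 1000×13.0 + 1500×14.0 + 2300×17.0 + 900×23.0 = 99800.

99800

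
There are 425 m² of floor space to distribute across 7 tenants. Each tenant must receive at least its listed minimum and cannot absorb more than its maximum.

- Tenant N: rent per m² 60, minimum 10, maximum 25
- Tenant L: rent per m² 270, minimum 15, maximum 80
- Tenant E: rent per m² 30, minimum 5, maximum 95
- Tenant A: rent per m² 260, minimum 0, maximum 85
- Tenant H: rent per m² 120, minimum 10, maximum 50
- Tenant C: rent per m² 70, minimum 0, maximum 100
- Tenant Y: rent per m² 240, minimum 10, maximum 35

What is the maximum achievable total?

Meeting every minimum uses 10+15+5+0+10+0+10 = 50 m², leaving 375.
Order the tenants by rent per m²: Tenant L 270 > Tenant A 260 > Tenant Y 240 > Tenant H 120 > Tenant C 70 > Tenant N 60 > Tenant E 30.
Tenant L takes 65 more to reach its cap of 80 → 310 left.
Give Tenant A 85 more to hit its cap of 85 → 225 left.
Give Tenant Y 25 more to hit its cap of 35 → 200 left.
Tenant H: +40 to 50 (cap) → 160 left.
Tenant C: +100 to 100 (cap) → 60 left.
Give Tenant N 15 more to hit its cap of 25 → 45 left.
Only 45 left; Tenant E takes them to reach 50.
Total = 60×25 + 270×80 + 30×50 + 260×85 + 120×50 + 70×100 + 240×35 = 68100.

68100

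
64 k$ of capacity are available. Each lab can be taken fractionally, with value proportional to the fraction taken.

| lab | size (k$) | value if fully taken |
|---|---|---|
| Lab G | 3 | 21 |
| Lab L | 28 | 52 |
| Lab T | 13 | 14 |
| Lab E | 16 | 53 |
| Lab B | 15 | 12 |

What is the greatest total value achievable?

143.2

Best value per unit of size first: Lab G 21/3≈7, Lab E 53/16≈3.31, Lab L 52/28≈1.86, Lab T 14/13≈1.08, Lab B 12/15≈0.8.
All 3 k$ of Lab G fit (value 21) → 61 remain.
Lab E: take in full, 16 k$ for value 53 → 45 left.
All 28 k$ of Lab L fit (value 52) → 17 remain.
All 13 k$ of Lab T fit (value 14) → 4 remain.
Fill the last 4 k$ with part of Lab B: 4/15 of it earns 3.2.
Total value = 143.2.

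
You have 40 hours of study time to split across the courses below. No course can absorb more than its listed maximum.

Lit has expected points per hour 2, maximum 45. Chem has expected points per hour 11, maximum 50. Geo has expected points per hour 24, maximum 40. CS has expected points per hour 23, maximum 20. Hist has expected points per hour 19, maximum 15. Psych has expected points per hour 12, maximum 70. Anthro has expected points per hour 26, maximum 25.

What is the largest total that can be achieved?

1010

Highest expected points per hour first: Anthro 26 > Geo 24 > CS 23 > Hist 19 > Psych 12 > Chem 11 > Lit 2.
Anthro takes 25 to reach its cap of 25 → 15 left.
Geo has room for 40 but only 15 remain, so it gets 15.
Total = 24×15 + 26×25 = 1010.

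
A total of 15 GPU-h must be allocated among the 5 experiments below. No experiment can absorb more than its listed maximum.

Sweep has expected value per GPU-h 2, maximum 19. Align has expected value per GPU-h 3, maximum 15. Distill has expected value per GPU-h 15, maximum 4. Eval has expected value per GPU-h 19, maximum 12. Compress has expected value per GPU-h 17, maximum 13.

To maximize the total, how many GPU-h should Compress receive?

3

Highest expected value per GPU-h first: Eval 19 > Compress 17 > Distill 15 > Align 3 > Sweep 2.
Give Eval 12 to hit its cap of 12 ; 3 left.
Compress has room for 13 but only 3 remain, so it gets 3.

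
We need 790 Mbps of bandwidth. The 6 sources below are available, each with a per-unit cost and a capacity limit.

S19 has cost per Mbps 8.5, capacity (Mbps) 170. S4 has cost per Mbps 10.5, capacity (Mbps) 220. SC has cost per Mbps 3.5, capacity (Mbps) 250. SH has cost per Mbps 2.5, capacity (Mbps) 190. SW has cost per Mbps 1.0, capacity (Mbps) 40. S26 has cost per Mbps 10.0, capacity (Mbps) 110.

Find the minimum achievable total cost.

Use sources in increasing cost order.
SW (1.0): use full 40 — 750 Mbps to go.
SH (2.5): use full 190 — 560 Mbps to go.
SC (3.5): use full 250 — 310 Mbps to go.
Take 170 from S19 at 8.5 — need 140 more.
Take 110 from S26 at 10.0 — need 30 more.
S4 at 10.5: take 30 of its 220 — requirement met.
Cost = 40×1.0 + 190×2.5 + 250×3.5 + 170×8.5 + 110×10.0 + 30×10.5 = 4250.

4250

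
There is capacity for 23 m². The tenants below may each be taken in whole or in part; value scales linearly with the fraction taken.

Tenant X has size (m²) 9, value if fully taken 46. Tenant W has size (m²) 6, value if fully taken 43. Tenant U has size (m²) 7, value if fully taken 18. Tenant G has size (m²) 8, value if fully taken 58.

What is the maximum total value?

147

Rank by value-to-size ratio: Tenant G 58/8≈7.25, Tenant W 43/6≈7.17, Tenant X 46/9≈5.11, Tenant U 18/7≈2.57.
Tenant G: take in full, 8 m² for value 58 ; 15 left.
All 6 m² of Tenant W fit (value 43) ; 9 remain.
Tenant X: take in full, 9 m² for value 46 ; 0 left.
Total value = 147.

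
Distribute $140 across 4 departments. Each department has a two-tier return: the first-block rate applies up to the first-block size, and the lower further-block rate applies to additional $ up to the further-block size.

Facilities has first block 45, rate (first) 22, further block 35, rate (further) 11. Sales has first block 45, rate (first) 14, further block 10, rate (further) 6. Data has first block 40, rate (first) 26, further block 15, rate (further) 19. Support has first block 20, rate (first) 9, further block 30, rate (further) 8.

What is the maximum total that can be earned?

Order all 8 blocks by rate: Data/first 26 > Facilities/first 22 > Data/second 19 > Sales/first 14 > Facilities/second 11 > Support/first 9 > Support/second 8 > Sales/second 6.
Fill Data first block (40 at 26) — 100 left.
Fill Facilities first block (45 at 22) — 55 left.
Fill Data second block (15 at 19) — 40 left.
40 remain; put them into Sales first at 14.
Total = 26×40 + 22×45 + 19×15 + 14×40 = 2875.

2875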